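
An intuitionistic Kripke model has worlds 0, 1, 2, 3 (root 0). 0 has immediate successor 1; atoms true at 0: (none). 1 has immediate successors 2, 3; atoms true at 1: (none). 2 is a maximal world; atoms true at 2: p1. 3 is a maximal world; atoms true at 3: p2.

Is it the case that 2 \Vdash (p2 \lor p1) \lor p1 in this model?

2 \Vdash (p2 \lor p1) \lor p1 via the disjunct p2 \lor p1.

Yes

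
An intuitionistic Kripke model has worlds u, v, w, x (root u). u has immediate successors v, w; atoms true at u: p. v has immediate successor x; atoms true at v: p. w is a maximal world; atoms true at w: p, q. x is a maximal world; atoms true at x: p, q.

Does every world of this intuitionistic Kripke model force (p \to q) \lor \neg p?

Not every world: u \nVdash (p \to q) \lor \neg p.
u \nVdash (p \to q) \lor \neg p: neither disjunct is forced at u.
u \nVdash p \to q: already at u itself, u \Vdash p but u \nVdash q.
u lacks atom q, so u \nVdash q.

No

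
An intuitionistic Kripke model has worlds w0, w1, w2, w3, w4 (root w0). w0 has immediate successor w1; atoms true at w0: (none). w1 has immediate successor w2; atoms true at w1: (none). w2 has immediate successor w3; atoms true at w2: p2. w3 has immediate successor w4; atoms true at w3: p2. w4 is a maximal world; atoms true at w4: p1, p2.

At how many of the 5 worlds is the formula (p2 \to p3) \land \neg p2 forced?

w0: does not force it — w0 \nVdash (p2 \to p3) \land \neg p2 since w0 fails p2 \to p3.
w1: does not force it.
w2: does not force it.
w3: does not force it.
w4: does not force it.
Worlds forcing the formula: { }.

0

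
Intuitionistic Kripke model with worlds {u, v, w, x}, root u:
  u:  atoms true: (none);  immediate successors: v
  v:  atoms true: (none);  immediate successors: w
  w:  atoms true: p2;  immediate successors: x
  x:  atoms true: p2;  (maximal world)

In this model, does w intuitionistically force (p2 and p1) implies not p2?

Yes

w forces (p2 and p1) implies not p2 vacuously: no world accessible from w forces the antecedent p2 and p1.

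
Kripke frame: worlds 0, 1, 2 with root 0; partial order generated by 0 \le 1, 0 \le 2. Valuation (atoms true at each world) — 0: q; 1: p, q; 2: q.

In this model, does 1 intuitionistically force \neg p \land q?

No

1 \nVdash \neg p \land q since 1 fails \neg p.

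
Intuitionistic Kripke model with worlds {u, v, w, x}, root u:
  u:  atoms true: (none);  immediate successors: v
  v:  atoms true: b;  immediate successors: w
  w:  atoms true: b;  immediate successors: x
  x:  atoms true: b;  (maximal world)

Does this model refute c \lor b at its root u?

Yes

u \nVdash c \lor b: neither disjunct is forced at u.
u lacks atom c, so u \nVdash c.
So the root u does not force c \lor b; the model is a countermodel.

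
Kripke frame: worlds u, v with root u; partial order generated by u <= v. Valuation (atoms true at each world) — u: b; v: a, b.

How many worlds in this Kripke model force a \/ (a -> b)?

u: forces it.
v: forces it.
Worlds forcing the formula: {u, v}.

2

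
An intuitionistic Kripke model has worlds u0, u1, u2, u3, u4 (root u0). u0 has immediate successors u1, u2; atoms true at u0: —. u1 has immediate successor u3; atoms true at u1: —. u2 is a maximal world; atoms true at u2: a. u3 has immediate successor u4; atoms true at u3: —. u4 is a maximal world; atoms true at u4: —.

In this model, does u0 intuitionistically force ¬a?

No

u0 ⊮ ¬a since u2 is accessible from u0 and u2 ⊩ a.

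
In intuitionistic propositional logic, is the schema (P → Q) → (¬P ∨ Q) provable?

No

This is the material-implication-as-disjunction principle, which is not intuitionistically valid.
A Kripke countermodel: worlds w0, w1; order generated by w0 ≤ w1; atoms true at each world — w0:{}; w1:{P,Q}.
w0 ⊮ (P → Q) → (¬P ∨ Q): already at w0 itself, w0 ⊩ P → Q but w0 ⊮ ¬P ∨ Q.
w0 ⊮ ¬P ∨ Q: neither disjunct is forced at w0.
w0 ⊮ ¬P since w1 is accessible from w0 and w1 ⊩ P.
So the root w0 does not force the formula.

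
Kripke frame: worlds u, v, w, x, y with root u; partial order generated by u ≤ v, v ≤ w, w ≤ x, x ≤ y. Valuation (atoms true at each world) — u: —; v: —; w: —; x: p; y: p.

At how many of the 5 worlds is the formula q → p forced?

u: forces it.
v: forces it.
w: forces it.
x: forces it.
y: forces it.
Worlds forcing the formula: {u, v, w, x, y}.

5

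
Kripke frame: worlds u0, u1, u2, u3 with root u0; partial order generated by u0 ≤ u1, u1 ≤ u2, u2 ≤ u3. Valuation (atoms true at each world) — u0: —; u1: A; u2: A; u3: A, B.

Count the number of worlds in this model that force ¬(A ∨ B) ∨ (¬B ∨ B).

1

u0: does not force it — u0 ⊮ ¬(A ∨ B) ∨ (¬B ∨ B): neither disjunct is forced at u0.
u1: does not force it — u1 ⊮ ¬(A ∨ B) ∨ (¬B ∨ B): neither disjunct is forced at u1.
u2: does not force it — u2 ⊮ ¬(A ∨ B) ∨ (¬B ∨ B): neither disjunct is forced at u2.
u3: forces it.
Worlds forcing the formula: {u3}.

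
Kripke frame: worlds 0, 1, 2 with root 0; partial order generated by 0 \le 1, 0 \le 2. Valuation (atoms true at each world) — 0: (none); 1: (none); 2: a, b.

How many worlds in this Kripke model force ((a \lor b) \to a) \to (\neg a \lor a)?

2

0: does not force it — 0 \nVdash ((a \lor b) \to a) \to (\neg a \lor a): already at 0 itself, 0 \Vdash (a \lor b) \to a but 0 \nVdash \neg a \lor a.
1: forces it.
2: forces it.
Worlds forcing the formula: {1, 2}.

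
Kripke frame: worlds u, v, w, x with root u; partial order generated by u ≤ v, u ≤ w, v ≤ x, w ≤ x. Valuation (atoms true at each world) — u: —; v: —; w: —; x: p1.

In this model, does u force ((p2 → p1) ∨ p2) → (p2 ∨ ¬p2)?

u ⊩ ((p2 → p1) ∨ p2) → (p2 ∨ ¬p2): every world accessible from u that forces (p2 → p1) ∨ p2 (namely u, v, w, x) also forces p2 ∨ ¬p2.

Yes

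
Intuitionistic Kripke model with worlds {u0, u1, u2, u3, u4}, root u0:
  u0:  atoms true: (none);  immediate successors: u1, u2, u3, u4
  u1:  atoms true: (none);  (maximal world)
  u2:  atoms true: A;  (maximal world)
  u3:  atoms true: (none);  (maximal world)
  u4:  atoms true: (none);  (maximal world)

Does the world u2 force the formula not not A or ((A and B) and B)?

u2 forces not not A or ((A and B) and B) via the disjunct not not A.

Yes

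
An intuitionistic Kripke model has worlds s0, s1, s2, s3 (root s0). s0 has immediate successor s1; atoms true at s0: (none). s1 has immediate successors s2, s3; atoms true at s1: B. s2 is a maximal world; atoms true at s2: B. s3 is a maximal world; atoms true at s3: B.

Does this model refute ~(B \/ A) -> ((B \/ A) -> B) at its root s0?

s0 ||- ~(B \/ A) -> ((B \/ A) -> B) vacuously: no world accessible from s0 forces the antecedent ~(B \/ A).
So the root s0 forces ~(B \/ A) -> ((B \/ A) -> B); the model is not a countermodel.

No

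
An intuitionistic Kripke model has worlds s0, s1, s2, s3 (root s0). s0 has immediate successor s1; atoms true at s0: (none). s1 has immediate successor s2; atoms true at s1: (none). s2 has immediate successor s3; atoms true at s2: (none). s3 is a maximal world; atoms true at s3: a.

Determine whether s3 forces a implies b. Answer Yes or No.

s3 does not force a implies b: already at s3 itself, s3 forces a but s3 does not force b.
s3 lacks atom b, so s3 does not force b.

No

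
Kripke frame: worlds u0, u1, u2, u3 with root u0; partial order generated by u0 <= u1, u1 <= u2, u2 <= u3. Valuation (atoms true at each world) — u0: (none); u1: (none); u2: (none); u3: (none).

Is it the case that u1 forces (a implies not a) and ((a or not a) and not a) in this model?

Yes

u1 forces (a implies not a) and ((a or not a) and not a) since u1 forces both conjuncts.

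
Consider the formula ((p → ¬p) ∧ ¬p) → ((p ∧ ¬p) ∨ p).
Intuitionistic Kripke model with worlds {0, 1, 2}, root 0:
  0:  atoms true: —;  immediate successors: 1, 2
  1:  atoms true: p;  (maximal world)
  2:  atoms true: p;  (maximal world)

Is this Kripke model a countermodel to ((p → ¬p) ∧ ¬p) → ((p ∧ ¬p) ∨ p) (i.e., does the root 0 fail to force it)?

0 ⊩ ((p → ¬p) ∧ ¬p) → ((p ∧ ¬p) ∨ p) vacuously: no world accessible from 0 forces the antecedent (p → ¬p) ∧ ¬p.
So the root 0 forces ((p → ¬p) ∧ ¬p) → ((p ∧ ¬p) ∨ p); the model is not a countermodel.

No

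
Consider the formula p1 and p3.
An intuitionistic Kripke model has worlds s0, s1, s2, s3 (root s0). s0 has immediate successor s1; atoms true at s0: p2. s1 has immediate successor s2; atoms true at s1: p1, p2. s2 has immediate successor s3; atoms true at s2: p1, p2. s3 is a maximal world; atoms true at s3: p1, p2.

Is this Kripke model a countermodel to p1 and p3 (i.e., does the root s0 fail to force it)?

Yes

s0 does not force p1 and p3 since s0 fails p1.
So the root s0 does not force p1 and p3; the model is a countermodel.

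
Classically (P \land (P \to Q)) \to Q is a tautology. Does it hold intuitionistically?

Yes

This is modus ponens in implicational form, which is intuitionistically derivable.
If a world forces P and P \to Q, then applying the implication at that world (which is accessible from itself) gives Q.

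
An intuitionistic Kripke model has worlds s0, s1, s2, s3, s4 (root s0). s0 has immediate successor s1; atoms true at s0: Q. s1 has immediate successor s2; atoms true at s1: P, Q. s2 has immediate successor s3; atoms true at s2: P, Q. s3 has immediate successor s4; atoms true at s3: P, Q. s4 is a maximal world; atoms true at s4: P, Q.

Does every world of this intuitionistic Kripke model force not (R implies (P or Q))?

No

Not every world: s0 does not force not (R implies (P or Q)).
s0 does not force not (R implies (P or Q)) since s0 is accessible from s0 and s0 forces R implies (P or Q).
s0 forces R implies (P or Q) vacuously: no world accessible from s0 forces the antecedent R.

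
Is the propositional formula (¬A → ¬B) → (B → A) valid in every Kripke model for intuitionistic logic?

No

This is the converse of contraposition, which is not intuitionistically valid.
A Kripke countermodel: worlds 0, 1; order generated by 0 ≤ 1; atoms true at each world — 0:{B}; 1:{A,B}.
0 ⊮ (¬A → ¬B) → (B → A): already at 0 itself, 0 ⊩ ¬A → ¬B but 0 ⊮ B → A.
0 ⊮ B → A: already at 0 itself, 0 ⊩ B but 0 ⊮ A.
0 lacks atom A, so 0 ⊮ A.
So the root 0 does not force the formula.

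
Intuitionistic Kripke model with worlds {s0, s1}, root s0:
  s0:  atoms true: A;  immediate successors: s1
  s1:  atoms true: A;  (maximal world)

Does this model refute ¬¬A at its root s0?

No

s0 ⊩ ¬¬A: no world accessible from s0 forces ¬A.
So the root s0 forces ¬¬A; the model is not a countermodel.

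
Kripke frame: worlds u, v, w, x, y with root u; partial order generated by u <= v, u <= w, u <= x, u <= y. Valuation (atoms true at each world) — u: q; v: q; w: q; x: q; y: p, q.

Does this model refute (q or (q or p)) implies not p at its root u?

Yes

u does not force (q or (q or p)) implies not p: already at u itself, u forces q or (q or p) but u does not force not p.
u does not force not p since y is accessible from u and y forces p.
So the root u does not force (q or (q or p)) implies not p; the model is a countermodel.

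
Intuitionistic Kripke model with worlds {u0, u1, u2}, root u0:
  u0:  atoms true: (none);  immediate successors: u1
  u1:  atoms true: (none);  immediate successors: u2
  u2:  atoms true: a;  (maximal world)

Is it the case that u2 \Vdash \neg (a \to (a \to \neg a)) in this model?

u2 \Vdash \neg (a \to (a \to \neg a)): no world accessible from u2 forces a \to (a \to \neg a).

Yes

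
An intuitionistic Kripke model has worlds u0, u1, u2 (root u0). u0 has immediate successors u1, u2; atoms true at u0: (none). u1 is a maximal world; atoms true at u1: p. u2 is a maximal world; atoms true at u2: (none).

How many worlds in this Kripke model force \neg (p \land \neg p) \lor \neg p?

u0: forces it.
u1: forces it.
u2: forces it.
Worlds forcing the formula: {u0, u1, u2}.

3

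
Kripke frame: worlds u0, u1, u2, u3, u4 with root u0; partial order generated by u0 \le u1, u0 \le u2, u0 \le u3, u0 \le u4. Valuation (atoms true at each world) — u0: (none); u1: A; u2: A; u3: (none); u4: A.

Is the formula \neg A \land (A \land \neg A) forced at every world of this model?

Not every world: u0 \nVdash \neg A \land (A \land \neg A).
u0 \nVdash \neg A \land (A \land \neg A) since u0 fails \neg A.

No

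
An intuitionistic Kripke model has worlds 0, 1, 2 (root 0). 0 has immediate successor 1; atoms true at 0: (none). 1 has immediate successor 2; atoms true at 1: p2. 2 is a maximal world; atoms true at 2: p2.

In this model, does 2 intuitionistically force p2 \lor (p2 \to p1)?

2 \Vdash p2 \lor (p2 \to p1) via the disjunct p2.

Yes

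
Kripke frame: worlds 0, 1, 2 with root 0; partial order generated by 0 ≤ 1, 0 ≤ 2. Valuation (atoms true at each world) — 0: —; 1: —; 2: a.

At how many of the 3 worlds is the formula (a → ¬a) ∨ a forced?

0: does not force it — 0 ⊮ (a → ¬a) ∨ a: neither disjunct is forced at 0.
1: forces it.
2: forces it.
Worlds forcing the formula: {1, 2}.

2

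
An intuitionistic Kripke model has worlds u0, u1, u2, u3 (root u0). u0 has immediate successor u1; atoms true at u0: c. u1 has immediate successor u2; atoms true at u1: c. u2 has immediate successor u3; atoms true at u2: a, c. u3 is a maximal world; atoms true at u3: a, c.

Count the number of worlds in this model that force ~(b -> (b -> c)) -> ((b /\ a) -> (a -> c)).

u0: forces it.
u1: forces it.
u2: forces it.
u3: forces it.
Worlds forcing the formula: {u0, u1, u2, u3}.

4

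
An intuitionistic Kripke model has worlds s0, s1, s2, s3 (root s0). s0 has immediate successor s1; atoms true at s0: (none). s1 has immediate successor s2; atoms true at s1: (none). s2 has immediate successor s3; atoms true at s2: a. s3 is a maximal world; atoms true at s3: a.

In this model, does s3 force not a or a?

Yes

s3 forces not a or a via the disjunct a.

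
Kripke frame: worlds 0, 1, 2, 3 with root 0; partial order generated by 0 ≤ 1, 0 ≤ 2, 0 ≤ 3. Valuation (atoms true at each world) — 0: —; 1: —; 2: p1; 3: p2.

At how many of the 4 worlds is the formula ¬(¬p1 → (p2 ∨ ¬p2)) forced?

0: does not force it — 0 ⊮ ¬(¬p1 → (p2 ∨ ¬p2)) since 0 is accessible from 0 and 0 ⊩ ¬p1 → (p2 ∨ ¬p2).
1: does not force it — 1 ⊮ ¬(¬p1 → (p2 ∨ ¬p2)) since 1 is accessible from 1 and 1 ⊩ ¬p1 → (p2 ∨ ¬p2).
2: does not force it.
3: does not force it.
Worlds forcing the formula: { }.

0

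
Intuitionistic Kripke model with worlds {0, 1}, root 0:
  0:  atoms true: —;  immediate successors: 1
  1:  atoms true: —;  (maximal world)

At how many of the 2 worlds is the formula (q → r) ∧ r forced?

0: does not force it — 0 ⊮ (q → r) ∧ r since 0 fails r.
1: does not force it.
Worlds forcing the formula: { }.

0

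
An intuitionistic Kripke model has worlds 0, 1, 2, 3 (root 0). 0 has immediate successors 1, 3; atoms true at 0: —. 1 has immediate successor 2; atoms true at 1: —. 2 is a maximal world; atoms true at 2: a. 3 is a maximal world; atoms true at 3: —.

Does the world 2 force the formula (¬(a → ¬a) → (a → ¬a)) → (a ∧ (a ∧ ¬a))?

2 ⊩ (¬(a → ¬a) → (a → ¬a)) → (a ∧ (a ∧ ¬a)) vacuously: no world accessible from 2 forces the antecedent ¬(a → ¬a) → (a → ¬a).

Yes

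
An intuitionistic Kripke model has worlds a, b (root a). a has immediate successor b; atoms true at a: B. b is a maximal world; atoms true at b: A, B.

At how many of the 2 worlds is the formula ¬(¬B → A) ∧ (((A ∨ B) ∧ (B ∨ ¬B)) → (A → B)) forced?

a: does not force it — a ⊮ ¬(¬B → A) ∧ (((A ∨ B) ∧ (B ∨ ¬B)) → (A → B)) since a fails ¬(¬B → A).
b: does not force it — b ⊮ ¬(¬B → A) ∧ (((A ∨ B) ∧ (B ∨ ¬B)) → (A → B)) since b fails ¬(¬B → A).
Worlds forcing the formula: { }.

0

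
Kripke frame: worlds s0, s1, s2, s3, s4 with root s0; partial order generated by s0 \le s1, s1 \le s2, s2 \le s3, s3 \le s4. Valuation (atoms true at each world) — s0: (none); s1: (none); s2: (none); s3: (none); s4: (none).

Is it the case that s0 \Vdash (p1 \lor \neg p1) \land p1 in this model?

s0 \nVdash (p1 \lor \neg p1) \land p1 since s0 fails p1.

No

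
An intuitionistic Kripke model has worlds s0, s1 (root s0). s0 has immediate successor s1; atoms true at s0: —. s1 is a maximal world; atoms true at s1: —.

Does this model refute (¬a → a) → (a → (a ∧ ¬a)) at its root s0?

No

s0 ⊩ (¬a → a) → (a → (a ∧ ¬a)) vacuously: no world accessible from s0 forces the antecedent ¬a → a.
So the root s0 forces (¬a → a) → (a → (a ∧ ¬a)); the model is not a countermodel.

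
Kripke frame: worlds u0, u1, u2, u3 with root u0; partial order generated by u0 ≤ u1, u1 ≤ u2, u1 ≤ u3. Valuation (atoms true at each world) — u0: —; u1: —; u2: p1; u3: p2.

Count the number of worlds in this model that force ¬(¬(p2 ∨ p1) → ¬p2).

u0: does not force it — u0 ⊮ ¬(¬(p2 ∨ p1) → ¬p2) since u0 is accessible from u0 and u0 ⊩ ¬(p2 ∨ p1) → ¬p2.
u1: does not force it — u1 ⊮ ¬(¬(p2 ∨ p1) → ¬p2) since u1 is accessible from u1 and u1 ⊩ ¬(p2 ∨ p1) → ¬p2.
u2: does not force it — u2 ⊮ ¬(¬(p2 ∨ p1) → ¬p2) since u2 is accessible from u2 and u2 ⊩ ¬(p2 ∨ p1) → ¬p2.
u3: does not force it.
Worlds forcing the formula: { }.

0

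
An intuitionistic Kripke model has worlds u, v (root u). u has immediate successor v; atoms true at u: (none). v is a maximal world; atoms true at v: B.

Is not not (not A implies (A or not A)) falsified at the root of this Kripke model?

u forces not not (not A implies (A or not A)): no world accessible from u forces not (not A implies (A or not A)).
So the root u forces not not (not A implies (A or not A)); the model is not a countermodel.

No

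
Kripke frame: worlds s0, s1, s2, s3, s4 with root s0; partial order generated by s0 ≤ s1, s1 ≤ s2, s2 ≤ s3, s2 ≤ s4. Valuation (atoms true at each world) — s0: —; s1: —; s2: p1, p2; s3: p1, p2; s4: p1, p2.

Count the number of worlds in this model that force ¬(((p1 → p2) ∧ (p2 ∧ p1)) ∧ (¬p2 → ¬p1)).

s0: does not force it — s0 ⊮ ¬(((p1 → p2) ∧ (p2 ∧ p1)) ∧ (¬p2 → ¬p1)) since s2 is accessible from s0 and s2 ⊩ ((p1 → p2) ∧ (p2 ∧ p1)) ∧ (¬p2 → ¬p1).
s1: does not force it — s1 ⊮ ¬(((p1 → p2) ∧ (p2 ∧ p1)) ∧ (¬p2 → ¬p1)) since s2 is accessible from s1 and s2 ⊩ ((p1 → p2) ∧ (p2 ∧ p1)) ∧ (¬p2 → ¬p1).
s2: does not force it — s2 ⊮ ¬(((p1 → p2) ∧ (p2 ∧ p1)) ∧ (¬p2 → ¬p1)) since s2 is accessible from s2 and s2 ⊩ ((p1 → p2) ∧ (p2 ∧ p1)) ∧ (¬p2 → ¬p1).
s3: does not force it.
s4: does not force it.
Worlds forcing the formula: { }.

0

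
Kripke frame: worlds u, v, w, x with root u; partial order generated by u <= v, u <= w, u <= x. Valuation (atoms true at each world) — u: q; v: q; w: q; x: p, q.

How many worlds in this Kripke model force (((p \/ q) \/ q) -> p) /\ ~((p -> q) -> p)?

u: does not force it — u ||-/- (((p \/ q) \/ q) -> p) /\ ~((p -> q) -> p) since u fails ((p \/ q) \/ q) -> p.
v: does not force it — v ||-/- (((p \/ q) \/ q) -> p) /\ ~((p -> q) -> p) since v fails ((p \/ q) \/ q) -> p.
w: does not force it — w ||-/- (((p \/ q) \/ q) -> p) /\ ~((p -> q) -> p) since w fails ((p \/ q) \/ q) -> p.
x: does not force it.
Worlds forcing the formula: { }.

0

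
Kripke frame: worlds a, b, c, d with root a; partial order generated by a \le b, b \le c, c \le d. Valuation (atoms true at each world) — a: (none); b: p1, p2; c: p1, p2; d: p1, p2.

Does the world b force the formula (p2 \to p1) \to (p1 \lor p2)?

b \Vdash (p2 \to p1) \to (p1 \lor p2): every world accessible from b that forces p2 \to p1 (namely b, c, d) also forces p1 \lor p2.

Yes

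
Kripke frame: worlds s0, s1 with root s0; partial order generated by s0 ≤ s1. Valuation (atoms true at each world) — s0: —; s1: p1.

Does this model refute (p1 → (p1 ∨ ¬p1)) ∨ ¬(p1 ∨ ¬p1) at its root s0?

No

s0 ⊩ (p1 → (p1 ∨ ¬p1)) ∨ ¬(p1 ∨ ¬p1) via the disjunct p1 → (p1 ∨ ¬p1).
So the root s0 forces (p1 → (p1 ∨ ¬p1)) ∨ ¬(p1 ∨ ¬p1); the model is not a countermodel.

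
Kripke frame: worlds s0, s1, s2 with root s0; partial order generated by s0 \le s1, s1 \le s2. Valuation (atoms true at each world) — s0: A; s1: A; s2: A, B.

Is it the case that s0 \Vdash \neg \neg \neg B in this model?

s0 \nVdash \neg \neg \neg B since s0 is accessible from s0 and s0 \Vdash \neg \neg B.
s0 \Vdash \neg \neg B: no world accessible from s0 forces \neg B.

No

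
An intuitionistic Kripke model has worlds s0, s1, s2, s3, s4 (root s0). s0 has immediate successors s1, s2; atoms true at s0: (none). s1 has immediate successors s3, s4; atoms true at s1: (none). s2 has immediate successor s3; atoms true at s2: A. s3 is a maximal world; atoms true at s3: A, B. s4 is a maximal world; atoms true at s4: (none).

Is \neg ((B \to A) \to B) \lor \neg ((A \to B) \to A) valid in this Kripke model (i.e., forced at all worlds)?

Not every world: s0 \nVdash \neg ((B \to A) \to B) \lor \neg ((A \to B) \to A).
s0 \nVdash \neg ((B \to A) \to B) \lor \neg ((A \to B) \to A): neither disjunct is forced at s0.
s0 \nVdash \neg ((B \to A) \to B) since s3 is accessible from s0 and s3 \Vdash (B \to A) \to B.
s3 \Vdash (B \to A) \to B: every world accessible from s3 that forces B \to A (namely s3) also forces B.

No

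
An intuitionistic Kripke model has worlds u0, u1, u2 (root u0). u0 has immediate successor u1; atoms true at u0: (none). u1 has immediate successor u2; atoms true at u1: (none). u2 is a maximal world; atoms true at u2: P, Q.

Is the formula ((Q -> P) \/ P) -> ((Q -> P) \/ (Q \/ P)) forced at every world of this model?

Yes

u0 ||- ((Q -> P) \/ P) -> ((Q -> P) \/ (Q \/ P)): every world accessible from u0 that forces (Q -> P) \/ P (namely u0, u1, u2) also forces (Q -> P) \/ (Q \/ P).
Since the root u0 forces ((Q -> P) \/ P) -> ((Q -> P) \/ (Q \/ P)) and forcing is persistent (monotone upward), every world forces it.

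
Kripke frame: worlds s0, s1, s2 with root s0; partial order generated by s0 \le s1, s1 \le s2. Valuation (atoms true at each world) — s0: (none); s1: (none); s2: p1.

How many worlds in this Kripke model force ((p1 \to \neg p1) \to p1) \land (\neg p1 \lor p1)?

s0: does not force it — s0 \nVdash ((p1 \to \neg p1) \to p1) \land (\neg p1 \lor p1) since s0 fails \neg p1 \lor p1.
s1: does not force it — s1 \nVdash ((p1 \to \neg p1) \to p1) \land (\neg p1 \lor p1) since s1 fails \neg p1 \lor p1.
s2: forces it.
Worlds forcing the formula: {s2}.

1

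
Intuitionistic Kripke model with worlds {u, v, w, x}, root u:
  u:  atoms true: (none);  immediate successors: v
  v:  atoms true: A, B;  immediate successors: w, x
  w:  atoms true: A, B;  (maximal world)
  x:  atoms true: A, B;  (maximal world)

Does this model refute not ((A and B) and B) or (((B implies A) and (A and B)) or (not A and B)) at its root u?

Yes

u does not force not ((A and B) and B) or (((B implies A) and (A and B)) or (not A and B)): neither disjunct is forced at u.
u does not force not ((A and B) and B) since v is accessible from u and v forces (A and B) and B.
v forces (A and B) and B since v forces both conjuncts.
So the root u does not force not ((A and B) and B) or (((B implies A) and (A and B)) or (not A and B)); the model is a countermodel.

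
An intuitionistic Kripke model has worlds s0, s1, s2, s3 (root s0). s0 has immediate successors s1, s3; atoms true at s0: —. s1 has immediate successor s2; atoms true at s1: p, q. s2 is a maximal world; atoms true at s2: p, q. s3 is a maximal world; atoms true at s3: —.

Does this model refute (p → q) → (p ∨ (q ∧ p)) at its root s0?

s0 ⊮ (p → q) → (p ∨ (q ∧ p)): already at s0 itself, s0 ⊩ p → q but s0 ⊮ p ∨ (q ∧ p).
s0 ⊮ p ∨ (q ∧ p): neither disjunct is forced at s0.
s0 lacks atom p, so s0 ⊮ p.
So the root s0 does not force (p → q) → (p ∨ (q ∧ p)); the model is a countermodel.

Yes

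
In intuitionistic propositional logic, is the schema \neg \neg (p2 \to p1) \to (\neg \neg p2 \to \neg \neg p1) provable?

This is the distribution of double negation over implication, which is intuitionistically derivable.
Assume \neg \neg (p2 \to p1) and \neg \neg p2; suppose \neg p1. Then p2 \to p1 would give \neg p2 (by contraposition), contradicting \neg \neg p2; so \neg (p2 \to p1), contradicting \neg \neg (p2 \to p1). Hence \neg \neg p1.

Yes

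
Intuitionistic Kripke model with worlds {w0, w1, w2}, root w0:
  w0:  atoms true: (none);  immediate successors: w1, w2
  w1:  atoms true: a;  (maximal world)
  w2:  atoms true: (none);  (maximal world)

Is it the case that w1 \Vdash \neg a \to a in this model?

Yes

w1 \Vdash \neg a \to a vacuously: no world accessible from w1 forces the antecedent \neg a.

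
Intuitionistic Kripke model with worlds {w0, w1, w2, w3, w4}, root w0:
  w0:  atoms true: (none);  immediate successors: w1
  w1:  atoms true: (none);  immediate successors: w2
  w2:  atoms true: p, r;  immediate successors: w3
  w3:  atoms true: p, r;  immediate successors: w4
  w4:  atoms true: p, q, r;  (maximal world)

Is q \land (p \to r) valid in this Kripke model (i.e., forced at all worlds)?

No

Not every world: w0 \nVdash q \land (p \to r).
w0 \nVdash q \land (p \to r) since w0 fails q.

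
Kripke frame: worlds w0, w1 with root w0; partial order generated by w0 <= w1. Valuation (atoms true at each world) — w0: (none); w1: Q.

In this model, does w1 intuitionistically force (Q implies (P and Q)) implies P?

w1 forces (Q implies (P and Q)) implies P vacuously: no world accessible from w1 forces the antecedent Q implies (P and Q).

Yes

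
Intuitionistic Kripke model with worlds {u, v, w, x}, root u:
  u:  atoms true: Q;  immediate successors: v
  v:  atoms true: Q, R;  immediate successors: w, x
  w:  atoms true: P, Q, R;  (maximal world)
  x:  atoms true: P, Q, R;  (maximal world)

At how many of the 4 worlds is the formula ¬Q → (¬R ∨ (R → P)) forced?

u: forces it.
v: forces it.
w: forces it.
x: forces it.
Worlds forcing the formula: {u, v, w, x}.

4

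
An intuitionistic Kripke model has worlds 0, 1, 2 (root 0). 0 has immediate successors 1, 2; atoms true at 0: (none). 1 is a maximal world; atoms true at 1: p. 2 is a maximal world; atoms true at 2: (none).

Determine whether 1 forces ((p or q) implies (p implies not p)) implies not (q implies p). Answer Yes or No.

1 forces ((p or q) implies (p implies not p)) implies not (q implies p) vacuously: no world accessible from 1 forces the antecedent (p or q) implies (p implies not p).

Yes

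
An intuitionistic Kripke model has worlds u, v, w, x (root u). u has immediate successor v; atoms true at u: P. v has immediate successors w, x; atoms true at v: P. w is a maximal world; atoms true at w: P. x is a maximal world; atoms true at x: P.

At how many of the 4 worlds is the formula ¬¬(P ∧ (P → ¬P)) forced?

u: does not force it — u ⊮ ¬¬(P ∧ (P → ¬P)) since u is accessible from u and u ⊩ ¬(P ∧ (P → ¬P)).
v: does not force it — v ⊮ ¬¬(P ∧ (P → ¬P)) since v is accessible from v and v ⊩ ¬(P ∧ (P → ¬P)).
w: does not force it.
x: does not force it.
Worlds forcing the formula: { }.

0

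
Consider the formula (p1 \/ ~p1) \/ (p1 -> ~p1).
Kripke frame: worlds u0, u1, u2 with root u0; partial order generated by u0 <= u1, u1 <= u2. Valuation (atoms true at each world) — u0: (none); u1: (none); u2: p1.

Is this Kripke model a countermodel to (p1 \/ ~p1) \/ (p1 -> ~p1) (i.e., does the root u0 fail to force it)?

Yes

u0 ||-/- (p1 \/ ~p1) \/ (p1 -> ~p1): neither disjunct is forced at u0.
u0 ||-/- p1 \/ ~p1: neither disjunct is forced at u0.
u0 lacks atom p1, so u0 ||-/- p1.
So the root u0 does not force (p1 \/ ~p1) \/ (p1 -> ~p1); the model is a countermodel.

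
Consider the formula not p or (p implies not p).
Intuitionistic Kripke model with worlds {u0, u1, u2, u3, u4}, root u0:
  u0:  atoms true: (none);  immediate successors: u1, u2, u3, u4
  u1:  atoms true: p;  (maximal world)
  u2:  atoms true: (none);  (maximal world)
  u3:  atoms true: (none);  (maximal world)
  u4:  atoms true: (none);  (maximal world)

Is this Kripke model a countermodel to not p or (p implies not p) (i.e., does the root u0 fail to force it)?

u0 does not force not p or (p implies not p): neither disjunct is forced at u0.
u0 does not force not p since u1 is accessible from u0 and u1 forces p.
So the root u0 does not force not p or (p implies not p); the model is a countermodel.

Yes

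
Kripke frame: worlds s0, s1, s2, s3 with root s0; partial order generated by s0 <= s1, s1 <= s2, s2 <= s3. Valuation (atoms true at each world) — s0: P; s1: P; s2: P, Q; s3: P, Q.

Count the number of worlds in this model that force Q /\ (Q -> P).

s0: does not force it — s0 ||-/- Q /\ (Q -> P) since s0 fails Q.
s1: does not force it.
s2: forces it.
s3: forces it.
Worlds forcing the formula: {s2, s3}.

2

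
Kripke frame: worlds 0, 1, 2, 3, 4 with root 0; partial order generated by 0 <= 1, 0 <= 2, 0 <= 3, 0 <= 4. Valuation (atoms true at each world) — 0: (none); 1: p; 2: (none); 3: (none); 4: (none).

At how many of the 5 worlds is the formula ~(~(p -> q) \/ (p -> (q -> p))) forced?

0

0: does not force it — 0 ||-/- ~(~(p -> q) \/ (p -> (q -> p))) since 0 is accessible from 0 and 0 ||- ~(p -> q) \/ (p -> (q -> p)).
1: does not force it.
2: does not force it.
3: does not force it.
4: does not force it.
Worlds forcing the formula: { }.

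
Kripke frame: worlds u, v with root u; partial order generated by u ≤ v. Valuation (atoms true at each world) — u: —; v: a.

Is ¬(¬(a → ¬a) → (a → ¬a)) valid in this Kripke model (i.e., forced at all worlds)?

Yes

u ⊩ ¬(¬(a → ¬a) → (a → ¬a)): no world accessible from u forces ¬(a → ¬a) → (a → ¬a).
Since the root u forces ¬(¬(a → ¬a) → (a → ¬a)) and forcing is persistent (monotone upward), every world forces it.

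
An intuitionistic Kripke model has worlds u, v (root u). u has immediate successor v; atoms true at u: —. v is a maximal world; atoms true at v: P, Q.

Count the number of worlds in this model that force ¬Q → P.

u: forces it.
v: forces it.
Worlds forcing the formula: {u, v}.

2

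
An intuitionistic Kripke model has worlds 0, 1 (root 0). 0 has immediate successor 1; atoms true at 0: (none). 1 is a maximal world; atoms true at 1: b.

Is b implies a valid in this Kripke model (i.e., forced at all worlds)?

Not every world: 0 does not force b implies a.
0 does not force b implies a: at the accessible world 1, 1 forces b but 1 does not force a.
1 lacks atom a, so 1 does not force a.

No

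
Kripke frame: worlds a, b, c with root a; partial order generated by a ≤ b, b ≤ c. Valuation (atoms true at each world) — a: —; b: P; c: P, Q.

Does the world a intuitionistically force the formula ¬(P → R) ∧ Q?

No

a ⊮ ¬(P → R) ∧ Q since a fails Q.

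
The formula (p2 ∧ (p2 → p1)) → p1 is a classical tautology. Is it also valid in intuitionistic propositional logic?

Yes

This is modus ponens in implicational form, which is intuitionistically derivable.
If a world forces p2 and p2 → p1, then applying the implication at that world (which is accessible from itself) gives p1.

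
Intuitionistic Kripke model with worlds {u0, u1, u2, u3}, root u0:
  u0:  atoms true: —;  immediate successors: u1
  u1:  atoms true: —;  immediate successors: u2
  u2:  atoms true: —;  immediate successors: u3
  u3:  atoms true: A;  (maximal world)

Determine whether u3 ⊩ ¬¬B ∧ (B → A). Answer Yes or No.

u3 ⊮ ¬¬B ∧ (B → A) since u3 fails ¬¬B.

No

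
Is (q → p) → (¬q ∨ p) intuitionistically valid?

No

This is the material-implication-as-disjunction principle, which is not intuitionistically valid.
A Kripke countermodel: worlds a, b; order generated by a ≤ b; atoms true at each world — a:{}; b:{p,q}.
a ⊮ (q → p) → (¬q ∨ p): already at a itself, a ⊩ q → p but a ⊮ ¬q ∨ p.
a ⊮ ¬q ∨ p: neither disjunct is forced at a.
a ⊮ ¬q since b is accessible from a and b ⊩ q.
So the root a does not force the formula.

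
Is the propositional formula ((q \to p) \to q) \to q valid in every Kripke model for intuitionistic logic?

This is Peirce's law, which is not intuitionistically valid.
A Kripke countermodel: worlds u0, u1; order generated by u0 \le u1; atoms true at each world — u0:{}; u1:{q}.
u0 \nVdash ((q \to p) \to q) \to q: already at u0 itself, u0 \Vdash (q \to p) \to q but u0 \nVdash q.
u0 lacks atom q, so u0 \nVdash q.
So the root u0 does not force the formula.

No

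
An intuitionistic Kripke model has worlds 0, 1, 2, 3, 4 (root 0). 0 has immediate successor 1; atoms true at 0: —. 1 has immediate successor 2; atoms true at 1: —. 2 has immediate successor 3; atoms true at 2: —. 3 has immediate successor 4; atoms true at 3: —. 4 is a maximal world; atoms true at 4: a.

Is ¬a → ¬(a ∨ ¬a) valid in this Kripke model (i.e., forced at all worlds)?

Yes

0 ⊩ ¬a → ¬(a ∨ ¬a) vacuously: no world accessible from 0 forces the antecedent ¬a.
Since the root 0 forces ¬a → ¬(a ∨ ¬a) and forcing is persistent (monotone upward), every world forces it.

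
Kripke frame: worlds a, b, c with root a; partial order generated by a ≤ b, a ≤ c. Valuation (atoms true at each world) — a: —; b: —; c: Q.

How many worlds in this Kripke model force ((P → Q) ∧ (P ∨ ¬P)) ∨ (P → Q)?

3

a: forces it.
b: forces it.
c: forces it.
Worlds forcing the formula: {a, b, c}.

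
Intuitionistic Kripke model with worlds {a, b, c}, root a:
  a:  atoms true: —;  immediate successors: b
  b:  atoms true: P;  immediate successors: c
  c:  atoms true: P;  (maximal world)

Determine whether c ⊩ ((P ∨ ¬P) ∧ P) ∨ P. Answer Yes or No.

c ⊩ ((P ∨ ¬P) ∧ P) ∨ P via the disjunct (P ∨ ¬P) ∧ P.

Yes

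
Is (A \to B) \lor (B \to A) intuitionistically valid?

No

This is the Gödel–Dummett linearity axiom, which is not intuitionistically valid.
A Kripke countermodel: worlds s0, s1, s2; order generated by s0 \le s1, s0 \le s2; atoms true at each world — s0:{}; s1:{A}; s2:{B}.
s0 \nVdash (A \to B) \lor (B \to A): neither disjunct is forced at s0.
s0 \nVdash A \to B: at the accessible world s1, s1 \Vdash A but s1 \nVdash B.
s1 lacks atom B, so s1 \nVdash B.
So the root s0 does not force the formula.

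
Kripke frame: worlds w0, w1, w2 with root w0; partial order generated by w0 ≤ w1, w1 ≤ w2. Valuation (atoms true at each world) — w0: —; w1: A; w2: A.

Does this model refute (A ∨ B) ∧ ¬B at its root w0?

w0 ⊮ (A ∨ B) ∧ ¬B since w0 fails A ∨ B.
So the root w0 does not force (A ∨ B) ∧ ¬B; the model is a countermodel.

Yes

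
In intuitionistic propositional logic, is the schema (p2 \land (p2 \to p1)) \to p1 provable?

This is modus ponens in implicational form, which is intuitionistically derivable.
If a world forces p2 and p2 \to p1, then applying the implication at that world (which is accessible from itself) gives p1.

Yes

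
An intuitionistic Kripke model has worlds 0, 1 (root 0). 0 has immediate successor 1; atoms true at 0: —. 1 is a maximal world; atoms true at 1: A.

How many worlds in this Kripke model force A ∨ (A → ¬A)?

1

0: does not force it — 0 ⊮ A ∨ (A → ¬A): neither disjunct is forced at 0.
1: forces it.
Worlds forcing the formula: {1}.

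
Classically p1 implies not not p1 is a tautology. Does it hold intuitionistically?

Yes

This is double-negation introduction, which is intuitionistically derivable.
If a world forces p1 then every accessible world forces p1 (persistence), so none forces not p1; hence not not p1.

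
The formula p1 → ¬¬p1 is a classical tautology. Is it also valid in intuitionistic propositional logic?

This is double-negation introduction, which is intuitionistically derivable.
If a world forces p1 then every accessible world forces p1 (persistence), so none forces ¬p1; hence ¬¬p1.

Yes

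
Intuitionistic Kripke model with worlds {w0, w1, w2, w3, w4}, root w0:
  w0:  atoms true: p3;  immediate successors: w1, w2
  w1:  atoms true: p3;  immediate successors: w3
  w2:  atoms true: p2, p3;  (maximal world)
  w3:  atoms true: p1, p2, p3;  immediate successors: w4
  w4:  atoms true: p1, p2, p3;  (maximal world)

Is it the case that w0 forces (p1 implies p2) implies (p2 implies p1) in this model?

w0 does not force (p1 implies p2) implies (p2 implies p1): already at w0 itself, w0 forces p1 implies p2 but w0 does not force p2 implies p1.
w0 does not force p2 implies p1: at the accessible world w2, w2 forces p2 but w2 does not force p1.
w2 lacks atom p1, so w2 does not force p1.

No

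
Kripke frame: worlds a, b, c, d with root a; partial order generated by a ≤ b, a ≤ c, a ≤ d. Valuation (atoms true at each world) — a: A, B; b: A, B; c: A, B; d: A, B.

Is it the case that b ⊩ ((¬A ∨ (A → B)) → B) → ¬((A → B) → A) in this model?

b ⊮ ((¬A ∨ (A → B)) → B) → ¬((A → B) → A): already at b itself, b ⊩ (¬A ∨ (A → B)) → B but b ⊮ ¬((A → B) → A).
b ⊮ ¬((A → B) → A) since b is accessible from b and b ⊩ (A → B) → A.
b ⊩ (A → B) → A: every world accessible from b that forces A → B (namely b) also forces A.

No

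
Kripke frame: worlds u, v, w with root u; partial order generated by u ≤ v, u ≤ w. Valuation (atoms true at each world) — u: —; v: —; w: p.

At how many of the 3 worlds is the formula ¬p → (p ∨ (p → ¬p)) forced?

u: forces it.
v: forces it.
w: forces it.
Worlds forcing the formula: {u, v, w}.

3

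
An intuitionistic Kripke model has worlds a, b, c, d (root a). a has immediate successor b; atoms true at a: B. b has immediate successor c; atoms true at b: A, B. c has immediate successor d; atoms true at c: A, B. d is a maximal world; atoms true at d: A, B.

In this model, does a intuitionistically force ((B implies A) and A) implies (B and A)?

a forces ((B implies A) and A) implies (B and A): every world accessible from a that forces (B implies A) and A (namely b, c, d) also forces B and A.

Yes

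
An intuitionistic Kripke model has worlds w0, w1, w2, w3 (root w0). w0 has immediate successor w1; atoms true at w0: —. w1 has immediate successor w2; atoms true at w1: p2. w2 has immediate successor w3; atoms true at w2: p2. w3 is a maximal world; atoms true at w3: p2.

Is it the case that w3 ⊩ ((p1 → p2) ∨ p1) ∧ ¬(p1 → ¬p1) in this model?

No

w3 ⊮ ((p1 → p2) ∨ p1) ∧ ¬(p1 → ¬p1) since w3 fails ¬(p1 → ¬p1).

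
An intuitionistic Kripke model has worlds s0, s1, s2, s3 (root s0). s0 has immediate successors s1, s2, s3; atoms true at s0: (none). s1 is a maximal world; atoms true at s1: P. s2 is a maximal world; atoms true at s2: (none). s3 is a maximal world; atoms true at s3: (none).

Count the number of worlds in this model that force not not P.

1

s0: does not force it — s0 does not force not not P since s2 is accessible from s0 and s2 forces not P.
s1: forces it.
s2: does not force it — s2 does not force not not P since s2 is accessible from s2 and s2 forces not P.
s3: does not force it.
Worlds forcing the formula: {s1}.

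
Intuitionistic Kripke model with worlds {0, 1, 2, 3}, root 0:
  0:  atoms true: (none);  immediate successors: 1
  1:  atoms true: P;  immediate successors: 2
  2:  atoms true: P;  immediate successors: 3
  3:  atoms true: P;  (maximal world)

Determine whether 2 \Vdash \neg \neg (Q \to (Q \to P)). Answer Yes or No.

2 \Vdash \neg \neg (Q \to (Q \to P)): no world accessible from 2 forces \neg (Q \to (Q \to P)).

Yes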